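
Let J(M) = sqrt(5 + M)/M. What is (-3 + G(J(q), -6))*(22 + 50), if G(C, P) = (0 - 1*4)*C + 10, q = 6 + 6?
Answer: 504 - 24*sqrt(17) ≈ 405.05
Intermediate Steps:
q = 12
J(M) = sqrt(5 + M)/M
G(C, P) = 10 - 4*C (G(C, P) = (0 - 4)*C + 10 = -4*C + 10 = 10 - 4*C)
(-3 + G(J(q), -6))*(22 + 50) = (-3 + (10 - 4*sqrt(5 + 12)/12))*(22 + 50) = (-3 + (10 - sqrt(17)/3))*72 = (7 - sqrt(17)/3)*72 = 504 - 24*sqrt(17)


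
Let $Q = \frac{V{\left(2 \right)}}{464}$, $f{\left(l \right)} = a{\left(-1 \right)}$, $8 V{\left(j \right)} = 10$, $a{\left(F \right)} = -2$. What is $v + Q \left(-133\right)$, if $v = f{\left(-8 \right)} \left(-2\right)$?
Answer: $\frac{6759}{1856} \approx 3.6417$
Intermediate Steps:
$V{\left(j \right)} = \frac{5}{4}$ ($V{\left(j \right)} = \frac{1}{8} \cdot 10 = \frac{5}{4}$)
$f{\left(l \right)} = -2$
$Q = \frac{5}{1856}$ ($Q = \frac{5}{4 \cdot 464} = \frac{5}{4} \cdot \frac{1}{464} = \frac{5}{1856} \approx 0.002694$)
$v = 4$ ($v = \left(-2\right) \left(-2\right) = 4$)
$v + Q \left(-133\right) = 4 + \frac{5}{1856} \left(-133\right) = 4 - \frac{665}{1856} = \frac{6759}{1856}$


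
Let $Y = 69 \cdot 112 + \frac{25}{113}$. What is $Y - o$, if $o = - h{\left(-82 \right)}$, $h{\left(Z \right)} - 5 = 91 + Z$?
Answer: $\frac{874871}{113} \approx 7742.2$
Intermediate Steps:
$h{\left(Z \right)} = 96 + Z$ ($h{\left(Z \right)} = 5 + \left(91 + Z\right) = 96 + Z$)
$o = -14$ ($o = - (96 - 82) = \left(-1\right) 14 = -14$)
$Y = \frac{873289}{113}$ ($Y = 7728 + 25 \cdot \frac{1}{113} = 7728 + \frac{25}{113} = \frac{873289}{113} \approx 7728.2$)
$Y - o = \frac{873289}{113} - -14 = \frac{873289}{113} + 14 = \frac{874871}{113}$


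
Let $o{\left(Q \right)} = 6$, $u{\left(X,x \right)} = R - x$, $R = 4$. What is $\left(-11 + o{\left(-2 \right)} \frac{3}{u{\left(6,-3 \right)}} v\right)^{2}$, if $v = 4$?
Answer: $\frac{25}{49} \approx 0.5102$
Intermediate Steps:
$u{\left(X,x \right)} = 4 - x$
$\left(-11 + o{\left(-2 \right)} \frac{3}{u{\left(6,-3 \right)}} v\right)^{2} = \left(-11 + 6 \frac{3}{4 - -3} \cdot 4\right)^{2} = \left(-11 + 6 \frac{3}{4 + 3} \cdot 4\right)^{2} = \left(-11 + 6 \cdot \frac{3}{7} \cdot 4\right)^{2} = \left(-11 + \frac{18}{7} \cdot 4\right)^{2} = \left(-11 + \frac{72}{7}\right)^{2} = \left(- \frac{5}{7}\right)^{2} = \frac{25}{49}$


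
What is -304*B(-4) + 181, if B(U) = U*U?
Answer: -4683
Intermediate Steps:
B(U) = U**2
-304*B(-4) + 181 = -304*(-4)**2 + 181 = -304*16 + 181 = -4864 + 181 = -4683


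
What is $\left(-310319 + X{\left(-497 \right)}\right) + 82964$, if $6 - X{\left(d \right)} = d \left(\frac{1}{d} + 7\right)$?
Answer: $-223871$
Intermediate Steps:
$X{\left(d \right)} = 6 - d \left(7 + \frac{1}{d}\right)$ ($X{\left(d \right)} = 6 - d \left(\frac{1}{d} + 7\right) = 6 - d \left(7 + \frac{1}{d}\right)$)
$\left(-310319 + X{\left(-497 \right)}\right) + 82964 = \left(-310319 + \left(5 - -3479\right)\right) + 82964 = \left(-310319 + \left(5 + 3479\right)\right) + 82964 = \left(-310319 + 3484\right) + 82964 = -306835 + 82964 = -223871$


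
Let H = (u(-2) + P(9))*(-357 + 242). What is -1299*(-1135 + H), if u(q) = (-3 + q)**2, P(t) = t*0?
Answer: 5208990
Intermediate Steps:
P(t) = 0
H = -2875 (H = ((-3 - 2)**2 + 0)*(-357 + 242) = ((-5)**2 + 0)*(-115) = (25 + 0)*(-115) = 25*(-115) = -2875)
-1299*(-1135 + H) = -1299*(-1135 - 2875) = -1299*(-4010) = 5208990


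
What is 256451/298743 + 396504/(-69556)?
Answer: -25153772179/5194842027 ≈ -4.8421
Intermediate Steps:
256451/298743 + 396504/(-69556) = 256451*(1/298743) + 396504*(-1/69556) = 256451/298743 - 99126/17389 = -25153772179/5194842027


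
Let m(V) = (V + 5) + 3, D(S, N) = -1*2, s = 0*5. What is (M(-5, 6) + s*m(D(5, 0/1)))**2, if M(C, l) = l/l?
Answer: 1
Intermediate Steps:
s = 0
D(S, N) = -2
M(C, l) = 1
m(V) = 8 + V (m(V) = (5 + V) + 3 = 8 + V)
(M(-5, 6) + s*m(D(5, 0/1)))**2 = (1 + 0*(8 - 2))**2 = (1 + 0*6)**2 = (1 + 0)**2 = 1**2 = 1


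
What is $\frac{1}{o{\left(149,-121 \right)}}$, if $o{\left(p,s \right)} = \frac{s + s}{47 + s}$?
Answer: $\frac{37}{121} \approx 0.30579$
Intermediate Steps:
$o{\left(p,s \right)} = \frac{2 s}{47 + s}$
$\frac{1}{o{\left(149,-121 \right)}} = \frac{1}{2 \left(-121\right) \frac{1}{47 - 121}} = \frac{1}{2 \left(-121\right) \frac{1}{-74}} = \frac{1}{2 \left(-121\right) \left(- \frac{1}{74}\right)} = \frac{1}{\frac{121}{37}} = \frac{37}{121}$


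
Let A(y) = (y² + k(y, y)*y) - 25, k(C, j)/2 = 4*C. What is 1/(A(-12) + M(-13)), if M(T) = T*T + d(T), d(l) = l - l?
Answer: 1/1440 ≈ 0.00069444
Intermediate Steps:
k(C, j) = 8*C (k(C, j) = 2*(4*C) = 8*C)
d(l) = 0
A(y) = -25 + 9*y² (A(y) = (y² + (8*y)*y) - 25 = (y² + 8*y²) - 25 = 9*y² - 25 = -25 + 9*y²)
M(T) = T² (M(T) = T*T + 0 = T² + 0 = T²)
1/(A(-12) + M(-13)) = 1/((-25 + 9*(-12)²) + (-13)²) = 1/((-25 + 9*144) + 169) = 1/((-25 + 1296) + 169) = 1/(1271 + 169) = 1/1440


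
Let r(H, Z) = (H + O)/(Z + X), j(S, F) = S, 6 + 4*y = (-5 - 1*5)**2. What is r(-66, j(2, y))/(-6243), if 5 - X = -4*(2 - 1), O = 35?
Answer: 31/68673 ≈ 0.00045141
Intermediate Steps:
y = 47/2 (y = -3/2 + (-5 - 1*5)**2/4 = -3/2 + (-5 - 5)**2/4 = -3/2 + (1/4)*(-10)**2 = -3/2 + (1/4)*100 = -3/2 + 25 = 47/2 ≈ 23.500)
X = 9 (X = 5 - (-4)*(2 - 1) = 5 - (-4) = 5 - 1*(-4) = 5 + 4 = 9)
r(H, Z) = (35 + H)/(9 + Z) (r(H, Z) = (H + 35)/(Z + 9) = (35 + H)/(9 + Z))
r(-66, j(2, y))/(-6243) = ((35 - 66)/(9 + 2))/(-6243) = (-31/11)*(-1/6243) = ((1/11)*(-31))*(-1/6243) = -31/11*(-1/6243) = 31/68673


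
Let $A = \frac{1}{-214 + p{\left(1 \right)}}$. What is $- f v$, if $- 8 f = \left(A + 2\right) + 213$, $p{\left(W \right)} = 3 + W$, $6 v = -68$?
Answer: $- \frac{767533}{2520} \approx -304.58$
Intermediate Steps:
$v = - \frac{34}{3}$ ($v = \frac{1}{6} \left(-68\right) = - \frac{34}{3} \approx -11.333$)
$A = - \frac{1}{210}$ ($A = \frac{1}{-214 + \left(3 + 1\right)} = \frac{1}{-214 + 4} = \frac{1}{-210} = - \frac{1}{210} \approx -0.0047619$)
$f = - \frac{45149}{1680}$ ($f = - \frac{\left(- \frac{1}{210} + 2\right) + 213}{8} = - \frac{\frac{419}{210} + 213}{8} = \left(- \frac{1}{8}\right) \frac{45149}{210} = - \frac{45149}{1680} \approx -26.874$)
$- f v = - \frac{\left(-45149\right) \left(-34\right)}{1680 \cdot 3} = \left(-1\right) \frac{767533}{2520} = - \frac{767533}{2520}$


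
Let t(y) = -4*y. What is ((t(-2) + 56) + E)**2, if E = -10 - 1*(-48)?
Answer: 10404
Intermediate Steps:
E = 38 (E = -10 + 48 = 38)
((t(-2) + 56) + E)**2 = ((-4*(-2) + 56) + 38)**2 = ((8 + 56) + 38)**2 = (64 + 38)**2 = 102**2 = 10404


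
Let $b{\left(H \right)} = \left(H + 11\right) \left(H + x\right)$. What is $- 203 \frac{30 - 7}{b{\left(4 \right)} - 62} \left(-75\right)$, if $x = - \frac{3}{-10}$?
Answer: $140070$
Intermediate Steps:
$x = \frac{3}{10}$ ($x = \left(-3\right) \left(- \frac{1}{10}\right) = \frac{3}{10} \approx 0.3$)
$b{\left(H \right)} = \left(11 + H\right) \left(\frac{3}{10} + H\right)$ ($b{\left(H \right)} = \left(H + 11\right) \left(H + \frac{3}{10}\right) = \left(11 + H\right) \left(\frac{3}{10} + H\right)$)
$- 203 \frac{30 - 7}{b{\left(4 \right)} - 62} \left(-75\right) = - 203 \frac{30 - 7}{\left(\frac{33}{10} + 4^{2} + \frac{113}{10} \cdot 4\right) - 62} \left(-75\right) = - 203 \frac{23}{\left(\frac{33}{10} + 16 + \frac{226}{5}\right) - 62} \left(-75\right) = - 203 \frac{23}{\frac{129}{2} - 62} \left(-75\right) = - 203 \frac{23}{\frac{5}{2}} \left(-75\right) = - 203 \cdot 23 \cdot \frac{2}{5} \left(-75\right) = \left(-203\right) \frac{46}{5} \left(-75\right) = \left(- \frac{9338}{5}\right) \left(-75\right) = 140070$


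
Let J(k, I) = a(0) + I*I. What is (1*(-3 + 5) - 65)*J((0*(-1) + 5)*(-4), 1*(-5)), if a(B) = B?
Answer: -1575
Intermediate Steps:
J(k, I) = I² (J(k, I) = 0 + I*I = 0 + I² = I²)
(1*(-3 + 5) - 65)*J((0*(-1) + 5)*(-4), 1*(-5)) = (1*(-3 + 5) - 65)*(1*(-5))² = (1*2 - 65)*(-5)² = (2 - 65)*25 = -63*25 = -1575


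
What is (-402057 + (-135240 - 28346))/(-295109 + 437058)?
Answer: -565643/141949 ≈ -3.9848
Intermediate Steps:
(-402057 + (-135240 - 28346))/(-295109 + 437058) = (-402057 - 163586)/141949 = -565643*1/141949 = -565643/141949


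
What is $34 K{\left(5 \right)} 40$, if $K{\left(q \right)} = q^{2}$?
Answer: $34000$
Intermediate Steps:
$34 K{\left(5 \right)} 40 = 34 \cdot 5^{2} \cdot 40 = 34 \cdot 25 \cdot 40 = 850 \cdot 40 = 34000$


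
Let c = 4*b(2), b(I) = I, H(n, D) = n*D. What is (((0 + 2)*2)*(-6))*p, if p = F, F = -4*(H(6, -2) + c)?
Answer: -384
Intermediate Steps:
H(n, D) = D*n
c = 8 (c = 4*2 = 8)
F = 16 (F = -4*(-2*6 + 8) = -4*(-12 + 8) = -4*(-4) = 16)
p = 16
(((0 + 2)*2)*(-6))*p = (((0 + 2)*2)*(-6))*16 = ((2*2)*(-6))*16 = (4*(-6))*16 = -24*16 = -384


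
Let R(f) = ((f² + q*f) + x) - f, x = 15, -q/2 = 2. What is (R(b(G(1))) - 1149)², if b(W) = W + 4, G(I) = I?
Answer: 1285956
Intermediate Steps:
q = -4 (q = -2*2 = -4)
b(W) = 4 + W
R(f) = 15 + f² - 5*f (R(f) = ((f² - 4*f) + 15) - f = (15 + f² - 4*f) - f = 15 + f² - 5*f)
(R(b(G(1))) - 1149)² = ((15 + (4 + 1)² - 5*(4 + 1)) - 1149)² = ((15 + 5² - 5*5) - 1149)² = ((15 + 25 - 25) - 1149)² = (15 - 1149)² = (-1134)² = 1285956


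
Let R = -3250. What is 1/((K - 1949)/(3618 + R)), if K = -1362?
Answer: -368/3311 ≈ -0.11114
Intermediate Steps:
1/((K - 1949)/(3618 + R)) = 1/((-1362 - 1949)/(3618 - 3250)) = 1/(-3311/368) = -368/3311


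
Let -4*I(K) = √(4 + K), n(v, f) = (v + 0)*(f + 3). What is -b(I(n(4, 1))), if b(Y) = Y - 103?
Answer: 103 + √5/2 ≈ 104.12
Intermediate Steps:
n(v, f) = v*(3 + f)
I(K) = -√(4 + K)/4
b(Y) = -103 + Y
-b(I(n(4, 1))) = -(-103 - √(4 + 4*(3 + 1))/4) = -(-103 - √(4 + 4*4)/4) = -(-103 - √(4 + 16)/4) = -(-103 - √5/2) = 103 + √5/2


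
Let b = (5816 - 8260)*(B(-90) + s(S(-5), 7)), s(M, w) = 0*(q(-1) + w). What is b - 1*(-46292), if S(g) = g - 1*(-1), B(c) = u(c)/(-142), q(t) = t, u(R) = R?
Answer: 3176752/71 ≈ 44743.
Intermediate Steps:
B(c) = -c/142 (B(c) = c/(-142) = c*(-1/142) = -c/142)
S(g) = 1 + g (S(g) = g + 1 = 1 + g)
s(M, w) = 0 (s(M, w) = 0*(-1 + w) = 0)
b = -109980/71 (b = (5816 - 8260)*(-1/142*(-90) + 0) = -2444*(45/71 + 0) = -2444*45/71 = -109980/71 ≈ -1549.0)
b - 1*(-46292) = -109980/71 - 1*(-46292) = -109980/71 + 46292 = 3176752/71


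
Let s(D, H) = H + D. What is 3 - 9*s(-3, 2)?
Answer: 12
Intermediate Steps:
s(D, H) = D + H
3 - 9*s(-3, 2) = 3 - 9*(-3 + 2) = 3 - 9*(-1) = 3 + 9 = 12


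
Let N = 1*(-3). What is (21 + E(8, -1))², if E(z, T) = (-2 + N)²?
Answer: 2116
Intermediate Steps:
N = -3
E(z, T) = 25 (E(z, T) = (-2 - 3)² = (-5)² = 25)
(21 + E(8, -1))² = (21 + 25)² = 46² = 2116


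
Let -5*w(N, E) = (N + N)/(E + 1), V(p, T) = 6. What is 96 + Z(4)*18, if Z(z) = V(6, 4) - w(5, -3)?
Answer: 186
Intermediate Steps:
w(N, E) = -2*N/(5*(1 + E)) (w(N, E) = -(N + N)/(5*(E + 1)) = -2*N/(5*(1 + E)))
Z(z) = 5 (Z(z) = 6 - (-2)*5/(5 + 5*(-3)) = 6 - (-2)*5/(5 - 15) = 6 - (-2)*5/(-10) = 6 - (-2)*5*(-1)/10 = 6 - 1*1 = 6 - 1 = 5)
96 + Z(4)*18 = 96 + 5*18 = 96 + 90 = 186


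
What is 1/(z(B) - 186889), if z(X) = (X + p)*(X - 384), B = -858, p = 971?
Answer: -1/327235 ≈ -3.0559e-6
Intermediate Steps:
z(X) = (-384 + X)*(971 + X) (z(X) = (X + 971)*(X - 384) = (971 + X)*(-384 + X) = (-384 + X)*(971 + X))
1/(z(B) - 186889) = 1/((-372864 + (-858)² + 587*(-858)) - 186889) = 1/((-372864 + 736164 - 503646) - 186889) = 1/(-140346 - 186889) = 1/(-327235) = -1/327235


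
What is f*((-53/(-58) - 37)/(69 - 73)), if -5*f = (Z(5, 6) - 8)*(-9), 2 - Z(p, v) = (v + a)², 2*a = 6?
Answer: -56511/40 ≈ -1412.8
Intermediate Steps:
a = 3 (a = (½)*6 = 3)
Z(p, v) = 2 - (3 + v)² (Z(p, v) = 2 - (v + 3)² = 2 - (3 + v)²)
f = -783/5 (f = -((2 - (3 + 6)²) - 8)*(-9)/5 = -((2 - 1*9²) - 8)*(-9)/5 = -((2 - 1*81) - 8)*(-9)/5 = -((2 - 81) - 8)*(-9)/5 = -(-79 - 8)*(-9)/5 = -(-87)*(-9)/5 = -⅕*783 = -783/5 ≈ -156.60)
f*((-53/(-58) - 37)/(69 - 73)) = -783*(-53/(-58) - 37)/(5*(69 - 73)) = -783*(-53*(-1/58) - 37)/(5*(-4)) = -783*(53/58 - 37)*(-1)/(5*4) = -(-56511)*(-1)/(10*4) = -783/5*2093/232 = -56511/40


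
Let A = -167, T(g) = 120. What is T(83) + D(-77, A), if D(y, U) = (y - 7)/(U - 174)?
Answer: 41004/341 ≈ 120.25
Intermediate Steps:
D(y, U) = (-7 + y)/(-174 + U)
T(83) + D(-77, A) = 120 + (-7 - 77)/(-174 - 167) = 120 - 84/(-341) = 120 - 1/341*(-84) = 120 + 84/341 = 41004/341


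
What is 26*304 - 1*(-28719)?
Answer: 36623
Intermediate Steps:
26*304 - 1*(-28719) = 7904 + 28719 = 36623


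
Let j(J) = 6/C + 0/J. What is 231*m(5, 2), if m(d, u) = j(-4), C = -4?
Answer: -693/2 ≈ -346.50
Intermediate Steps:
j(J) = -3/2 (j(J) = 6/(-4) + 0/J = 6*(-¼) + 0 = -3/2 + 0 = -3/2)
m(d, u) = -3/2
231*m(5, 2) = 231*(-3/2) = -693/2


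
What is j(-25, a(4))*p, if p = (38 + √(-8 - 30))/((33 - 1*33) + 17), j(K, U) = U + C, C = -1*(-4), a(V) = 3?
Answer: 266/17 + 7*I*√38/17 ≈ 15.647 + 2.5383*I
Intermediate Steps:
C = 4
j(K, U) = 4 + U (j(K, U) = U + 4 = 4 + U)
p = 38/17 + I*√38/17 (p = (38 + √(-38))/((33 - 33) + 17) = (38 + I*√38)/(0 + 17) = (38 + I*√38)/17 = (38 + I*√38)*(1/17) = 38/17 + I*√38/17 ≈ 2.2353 + 0.36261*I)
j(-25, a(4))*p = (4 + 3)*(38/17 + I*√38/17) = 7*(38/17 + I*√38/17) = 266/17 + 7*I*√38/17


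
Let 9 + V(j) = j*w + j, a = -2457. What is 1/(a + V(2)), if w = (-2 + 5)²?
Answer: -1/2446 ≈ -0.00040883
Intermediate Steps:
w = 9 (w = 3² = 9)
V(j) = -9 + 10*j (V(j) = -9 + (j*9 + j) = -9 + (9*j + j) = -9 + 10*j)
1/(a + V(2)) = 1/(-2457 + (-9 + 10*2)) = 1/(-2457 + (-9 + 20)) = 1/(-2457 + 11) = 1/(-2446) = -1/2446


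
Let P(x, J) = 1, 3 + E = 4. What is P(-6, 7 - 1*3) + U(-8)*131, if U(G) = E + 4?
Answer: 656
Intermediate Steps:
E = 1 (E = -3 + 4 = 1)
U(G) = 5 (U(G) = 1 + 4 = 5)
P(-6, 7 - 1*3) + U(-8)*131 = 1 + 5*131 = 1 + 655 = 656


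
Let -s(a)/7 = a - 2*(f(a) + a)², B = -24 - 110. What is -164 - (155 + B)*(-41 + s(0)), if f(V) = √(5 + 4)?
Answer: -1949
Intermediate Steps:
B = -134
f(V) = 3 (f(V) = √9 = 3)
s(a) = -7*a + 14*(3 + a)² (s(a) = -7*(a - 2*(3 + a)²) = -7*a + 14*(3 + a)²)
-164 - (155 + B)*(-41 + s(0)) = -164 - (155 - 134)*(-41 + (-7*0 + 14*(3 + 0)²)) = -164 - 21*(-41 + (0 + 14*3²)) = -164 - 21*(-41 + (0 + 14*9)) = -164 - 21*(-41 + (0 + 126)) = -164 - 21*(-41 + 126) = -164 - 21*85 = -164 - 1*1785 = -164 - 1785 = -1949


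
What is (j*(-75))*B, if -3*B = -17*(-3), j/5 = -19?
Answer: -121125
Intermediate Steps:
j = -95 (j = 5*(-19) = -95)
B = -17 (B = -(-17)*(-3)/3 = -1/3*51 = -17)
(j*(-75))*B = -95*(-75)*(-17) = 7125*(-17) = -121125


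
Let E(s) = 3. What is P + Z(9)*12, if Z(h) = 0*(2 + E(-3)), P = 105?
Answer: 105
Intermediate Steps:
Z(h) = 0 (Z(h) = 0*(2 + 3) = 0*5 = 0)
P + Z(9)*12 = 105 + 0*12 = 105 + 0 = 105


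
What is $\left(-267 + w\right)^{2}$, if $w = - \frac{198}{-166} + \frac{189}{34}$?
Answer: $\frac{539374205241}{7963684} \approx 67729.0$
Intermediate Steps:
$w = \frac{19053}{2822}$ ($w = \left(-198\right) \left(- \frac{1}{166}\right) + 189 \cdot \frac{1}{34} = \frac{99}{83} + \frac{189}{34} = \frac{19053}{2822} \approx 6.7516$)
$\left(-267 + w\right)^{2} = \left(-267 + \frac{19053}{2822}\right)^{2} = \left(- \frac{734421}{2822}\right)^{2} = \frac{539374205241}{7963684}$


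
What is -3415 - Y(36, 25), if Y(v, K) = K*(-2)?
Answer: -3365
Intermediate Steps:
Y(v, K) = -2*K
-3415 - Y(36, 25) = -3415 - (-2)*25 = -3415 - 1*(-50) = -3415 + 50 = -3365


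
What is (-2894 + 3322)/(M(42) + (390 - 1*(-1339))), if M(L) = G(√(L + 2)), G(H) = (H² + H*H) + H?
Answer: 777676/3301445 - 856*√11/3301445 ≈ 0.23470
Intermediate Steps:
G(H) = H + 2*H² (G(H) = (H² + H²) + H = 2*H² + H = H + 2*H²)
M(L) = √(2 + L)*(1 + 2*√(2 + L)) (M(L) = √(L + 2)*(1 + 2*√(L + 2)) = √(2 + L)*(1 + 2*√(2 + L)))
(-2894 + 3322)/(M(42) + (390 - 1*(-1339))) = (-2894 + 3322)/((4 + √(2 + 42) + 2*42) + (390 - 1*(-1339))) = 428/((4 + √44 + 84) + (390 + 1339)) = 428/((4 + 2*√11 + 84) + 1729) = 428/((88 + 2*√11) + 1729) = 428/(1817 + 2*√11)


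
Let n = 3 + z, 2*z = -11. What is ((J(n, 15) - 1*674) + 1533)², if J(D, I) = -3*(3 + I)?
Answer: 648025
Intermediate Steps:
z = -11/2 (z = (½)*(-11) = -11/2 ≈ -5.5000)
n = -5/2 (n = 3 - 11/2 = -5/2 ≈ -2.5000)
J(D, I) = -9 - 3*I
((J(n, 15) - 1*674) + 1533)² = (((-9 - 3*15) - 1*674) + 1533)² = (((-9 - 45) - 674) + 1533)² = ((-54 - 674) + 1533)² = (-728 + 1533)² = 805² = 648025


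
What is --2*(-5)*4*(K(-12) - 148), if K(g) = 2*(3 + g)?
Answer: 6640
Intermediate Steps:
K(g) = 6 + 2*g
--2*(-5)*4*(K(-12) - 148) = --2*(-5)*4*((6 + 2*(-12)) - 148) = -10*4*((6 - 24) - 148) = -40*(-18 - 148) = -40*(-166) = -1*(-6640) = 6640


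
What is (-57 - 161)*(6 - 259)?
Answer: 55154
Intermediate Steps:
(-57 - 161)*(6 - 259) = -218*(-253) = 55154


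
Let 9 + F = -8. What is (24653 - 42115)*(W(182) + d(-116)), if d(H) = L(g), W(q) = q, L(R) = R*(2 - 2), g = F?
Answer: -3178084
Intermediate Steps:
F = -17 (F = -9 - 8 = -17)
g = -17
L(R) = 0 (L(R) = R*0 = 0)
d(H) = 0
(24653 - 42115)*(W(182) + d(-116)) = (24653 - 42115)*(182 + 0) = -17462*182 = -3178084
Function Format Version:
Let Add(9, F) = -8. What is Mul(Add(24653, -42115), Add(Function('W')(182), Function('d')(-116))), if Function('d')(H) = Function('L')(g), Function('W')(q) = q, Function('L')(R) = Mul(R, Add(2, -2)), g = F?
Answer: -3178084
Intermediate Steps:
F = -17 (F = Add(-9, -8) = -17)
g = -17
Function('L')(R) = 0 (Function('L')(R) = Mul(R, 0) = 0)
Function('d')(H) = 0
Mul(Add(24653, -42115), Add(Function('W')(182), Function('d')(-116))) = Mul(Add(24653, -42115), Add(182, 0)) = Mul(-17462, 182) = -3178084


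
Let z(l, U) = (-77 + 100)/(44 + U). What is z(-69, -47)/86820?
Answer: -23/260460 ≈ -8.8305e-5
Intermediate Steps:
z(l, U) = 23/(44 + U)
z(-69, -47)/86820 = (23/(44 - 47))/86820 = (23/(-3))*(1/86820) = (23*(-⅓))*(1/86820) = -23/3*1/86820 = -23/260460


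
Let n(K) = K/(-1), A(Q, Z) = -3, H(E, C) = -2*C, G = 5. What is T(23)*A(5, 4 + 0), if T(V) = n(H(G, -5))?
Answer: 30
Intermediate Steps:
n(K) = -K (n(K) = K*(-1) = -K)
T(V) = -10 (T(V) = -(-2)*(-5) = -1*10 = -10)
T(23)*A(5, 4 + 0) = -10*(-3) = 30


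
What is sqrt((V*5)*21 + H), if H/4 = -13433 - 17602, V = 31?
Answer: I*sqrt(120885) ≈ 347.69*I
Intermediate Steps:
H = -124140 (H = 4*(-13433 - 17602) = 4*(-31035) = -124140)
sqrt((V*5)*21 + H) = sqrt((31*5)*21 - 124140) = sqrt(155*21 - 124140) = sqrt(3255 - 124140) = sqrt(-120885) = I*sqrt(120885)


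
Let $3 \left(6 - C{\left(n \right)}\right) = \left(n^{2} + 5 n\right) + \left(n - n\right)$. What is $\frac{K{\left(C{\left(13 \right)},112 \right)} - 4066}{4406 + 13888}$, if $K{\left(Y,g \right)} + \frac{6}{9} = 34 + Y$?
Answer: $- \frac{6157}{27441} \approx -0.22437$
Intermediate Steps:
$C{\left(n \right)} = 6 - \frac{5 n}{3} - \frac{n^{2}}{3}$ ($C{\left(n \right)} = 6 - \frac{\left(n^{2} + 5 n\right) + \left(n - n\right)}{3} = 6 - \frac{\left(n^{2} + 5 n\right) + 0}{3} = 6 - \frac{n^{2} + 5 n}{3} = 6 - \left(\frac{n^{2}}{3} + \frac{5 n}{3}\right) = 6 - \frac{5 n}{3} - \frac{n^{2}}{3}$)
$K{\left(Y,g \right)} = \frac{100}{3} + Y$ ($K{\left(Y,g \right)} = - \frac{2}{3} + \left(34 + Y\right) = \frac{100}{3} + Y$)
$\frac{K{\left(C{\left(13 \right)},112 \right)} - 4066}{4406 + 13888} = \frac{\left(\frac{100}{3} - \left(\frac{47}{3} + \frac{169}{3}\right)\right) - 4066}{4406 + 13888} = \frac{\left(\frac{100}{3} - 72\right) - 4066}{18294} = \left(\left(\frac{100}{3} - 72\right) - 4066\right) \frac{1}{18294} = \left(- \frac{116}{3} - 4066\right) \frac{1}{18294} = \left(- \frac{12314}{3}\right) \frac{1}{18294} = - \frac{6157}{27441}$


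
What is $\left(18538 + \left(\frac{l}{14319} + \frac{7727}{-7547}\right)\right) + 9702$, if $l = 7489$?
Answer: $\frac{3051715398890}{108065493} \approx 28240.0$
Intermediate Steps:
$\left(18538 + \left(\frac{l}{14319} + \frac{7727}{-7547}\right)\right) + 9702 = \left(18538 + \left(\frac{7489}{14319} + \frac{7727}{-7547}\right)\right) + 9702 = \left(18538 + \left(7489 \cdot \frac{1}{14319} + 7727 \left(- \frac{1}{7547}\right)\right)\right) + 9702 = \left(18538 + \left(\frac{7489}{14319} - \frac{7727}{7547}\right)\right) + 9702 = \left(18538 - \frac{54123430}{108065493}\right) + 9702 = \frac{2003263985804}{108065493} + 9702 = \frac{3051715398890}{108065493}$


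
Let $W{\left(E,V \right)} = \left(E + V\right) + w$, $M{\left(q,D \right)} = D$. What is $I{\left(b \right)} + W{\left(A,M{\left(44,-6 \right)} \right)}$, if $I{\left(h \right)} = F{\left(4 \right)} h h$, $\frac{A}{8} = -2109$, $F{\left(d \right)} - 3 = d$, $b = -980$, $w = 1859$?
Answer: $6707781$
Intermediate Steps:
$F{\left(d \right)} = 3 + d$
$A = -16872$ ($A = 8 \left(-2109\right) = -16872$)
$I{\left(h \right)} = 7 h^{2}$ ($I{\left(h \right)} = \left(3 + 4\right) h h = 7 h h = 7 h^{2}$)
$W{\left(E,V \right)} = 1859 + E + V$ ($W{\left(E,V \right)} = \left(E + V\right) + 1859 = 1859 + E + V$)
$I{\left(b \right)} + W{\left(A,M{\left(44,-6 \right)} \right)} = 7 \left(-980\right)^{2} - 15019 = 7 \cdot 960400 - 15019 = 6722800 - 15019 = 6707781$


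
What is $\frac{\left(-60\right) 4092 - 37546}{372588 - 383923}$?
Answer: $\frac{283066}{11335} \approx 24.973$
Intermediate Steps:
$\frac{\left(-60\right) 4092 - 37546}{372588 - 383923} = \frac{-245520 - 37546}{-11335} = \left(-283066\right) \left(- \frac{1}{11335}\right) = \frac{283066}{11335}$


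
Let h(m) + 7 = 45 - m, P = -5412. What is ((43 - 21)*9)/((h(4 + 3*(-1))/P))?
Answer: -1071576/37 ≈ -28962.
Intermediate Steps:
h(m) = 38 - m (h(m) = -7 + (45 - m) = 38 - m)
((43 - 21)*9)/((h(4 + 3*(-1))/P)) = ((43 - 21)*9)/(((38 - (4 + 3*(-1)))/(-5412))) = (22*9)/(((38 - (4 - 3))*(-1/5412))) = 198/(((38 - 1*1)*(-1/5412))) = 198/(((38 - 1)*(-1/5412))) = 198/((37*(-1/5412))) = 198/(-37/5412) = 198*(-5412/37) = -1071576/37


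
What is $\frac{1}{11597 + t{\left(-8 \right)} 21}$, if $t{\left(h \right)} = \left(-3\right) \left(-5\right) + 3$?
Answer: $\frac{1}{11975} \approx 8.3507 \cdot 10^{-5}$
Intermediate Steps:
$t{\left(h \right)} = 18$ ($t{\left(h \right)} = 15 + 3 = 18$)
$\frac{1}{11597 + t{\left(-8 \right)} 21} = \frac{1}{11597 + 18 \cdot 21} = \frac{1}{11597 + 378} = \frac{1}{11975}$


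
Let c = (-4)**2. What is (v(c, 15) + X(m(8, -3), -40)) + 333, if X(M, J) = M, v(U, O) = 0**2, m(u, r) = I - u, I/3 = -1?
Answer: 322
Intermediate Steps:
I = -3 (I = 3*(-1) = -3)
c = 16
m(u, r) = -3 - u
v(U, O) = 0
(v(c, 15) + X(m(8, -3), -40)) + 333 = (0 + (-3 - 1*8)) + 333 = (0 + (-3 - 8)) + 333 = (0 - 11) + 333 = -11 + 333 = 322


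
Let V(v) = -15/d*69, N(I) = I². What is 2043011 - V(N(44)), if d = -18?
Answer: 4085907/2 ≈ 2.0430e+6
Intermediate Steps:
V(v) = 115/2 (V(v) = -15/(-18)*69 = -15*(-1/18)*69 = (⅚)*69 = 115/2)
2043011 - V(N(44)) = 2043011 - 1*115/2 = 2043011 - 115/2 = 4085907/2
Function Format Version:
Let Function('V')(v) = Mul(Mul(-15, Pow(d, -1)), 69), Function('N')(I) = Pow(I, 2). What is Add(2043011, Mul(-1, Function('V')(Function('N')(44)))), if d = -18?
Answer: Rational(4085907, 2) ≈ 2.0430e+6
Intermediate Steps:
Function('V')(v) = Rational(115, 2) (Function('V')(v) = Mul(Mul(-15, Pow(-18, -1)), 69) = Mul(Mul(-15, Rational(-1, 18)), 69) = Mul(Rational(5, 6), 69) = Rational(115, 2))
Add(2043011, Mul(-1, Function('V')(Function('N')(44)))) = Add(2043011, Mul(-1, Rational(115, 2))) = Add(2043011, Rational(-115, 2)) = Rational(4085907, 2)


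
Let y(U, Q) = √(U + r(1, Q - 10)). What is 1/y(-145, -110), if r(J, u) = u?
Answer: -I*√265/265 ≈ -0.06143*I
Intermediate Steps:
y(U, Q) = √(-10 + Q + U) (y(U, Q) = √(U + (Q - 10)) = √(U + (-10 + Q)) = √(-10 + Q + U))
1/y(-145, -110) = 1/(√(-10 - 110 - 145)) = 1/(√(-265)) = 1/(I*√265) = -I*√265/265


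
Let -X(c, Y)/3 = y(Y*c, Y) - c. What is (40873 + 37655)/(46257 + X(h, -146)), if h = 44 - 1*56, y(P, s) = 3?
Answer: 6544/3851 ≈ 1.6993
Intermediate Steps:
h = -12 (h = 44 - 56 = -12)
X(c, Y) = -9 + 3*c (X(c, Y) = -3*(3 - c) = -9 + 3*c)
(40873 + 37655)/(46257 + X(h, -146)) = (40873 + 37655)/(46257 + (-9 + 3*(-12))) = 78528/(46257 + (-9 - 36)) = 78528/(46257 - 45) = 78528/46212 = 78528*(1/46212) = 6544/3851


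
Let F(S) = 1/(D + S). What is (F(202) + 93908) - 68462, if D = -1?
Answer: 5114647/201 ≈ 25446.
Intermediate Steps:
F(S) = 1/(-1 + S)
(F(202) + 93908) - 68462 = (1/(-1 + 202) + 93908) - 68462 = (1/201 + 93908) - 68462 = 18875509/201 - 68462 = 5114647/201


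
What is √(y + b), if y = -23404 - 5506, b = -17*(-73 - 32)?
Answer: 5*I*√1085 ≈ 164.7*I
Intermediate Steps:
b = 1785 (b = -17*(-105) = 1785)
y = -28910
√(y + b) = √(-28910 + 1785) = √(-27125) = 5*I*√1085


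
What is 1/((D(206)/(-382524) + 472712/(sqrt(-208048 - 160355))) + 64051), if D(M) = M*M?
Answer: 17983096250702975133/1152003600909253546305428 + 180128644048443*I*sqrt(368403)/576001800454626773152714 ≈ 1.561e-5 + 1.8981e-7*I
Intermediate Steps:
D(M) = M**2
1/((D(206)/(-382524) + 472712/(sqrt(-208048 - 160355))) + 64051) = 1/((206**2/(-382524) + 472712/(sqrt(-208048 - 160355))) + 64051) = 1/((42436*(-1/382524) + 472712/(sqrt(-368403))) + 64051) = 1/((-10609/95631 + 472712/((I*sqrt(368403)))) + 64051) = 1/((-10609/95631 + 472712*(-I*sqrt(368403)/368403)) + 64051) = 1/((-10609/95631 - 472712*I*sqrt(368403)/368403) + 64051) = 1/(6125250572/95631 - 472712*I*sqrt(368403)/368403)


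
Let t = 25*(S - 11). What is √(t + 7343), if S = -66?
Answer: 3*√602 ≈ 73.607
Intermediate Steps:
t = -1925 (t = 25*(-66 - 11) = 25*(-77) = -1925)
√(t + 7343) = √(-1925 + 7343) = √5418 = 3*√602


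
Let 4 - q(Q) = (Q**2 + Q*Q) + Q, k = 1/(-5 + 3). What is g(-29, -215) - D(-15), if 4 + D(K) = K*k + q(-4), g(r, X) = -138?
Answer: -235/2 ≈ -117.50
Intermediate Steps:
k = -1/2 (k = 1/(-2) = -1/2 ≈ -0.50000)
q(Q) = 4 - Q - 2*Q**2 (q(Q) = 4 - ((Q**2 + Q*Q) + Q) = 4 - ((Q**2 + Q**2) + Q) = 4 - (2*Q**2 + Q) = 4 - (Q + 2*Q**2) = 4 + (-Q - 2*Q**2) = 4 - Q - 2*Q**2)
D(K) = -28 - K/2 (D(K) = -4 + (K*(-1/2) + (4 - 1*(-4) - 2*(-4)**2)) = -4 + (-K/2 + (4 + 4 - 2*16)) = -4 + (-K/2 + (4 + 4 - 32)) = -4 + (-K/2 - 24) = -4 + (-24 - K/2) = -28 - K/2)
g(-29, -215) - D(-15) = -138 - (-28 - 1/2*(-15)) = -138 - (-28 + 15/2) = -138 - 1*(-41/2) = -138 + 41/2 = -235/2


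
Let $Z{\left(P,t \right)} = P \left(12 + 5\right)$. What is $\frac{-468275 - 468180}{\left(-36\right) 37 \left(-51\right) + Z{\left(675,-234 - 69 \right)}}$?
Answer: $- \frac{936455}{79407} \approx -11.793$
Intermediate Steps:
$Z{\left(P,t \right)} = 17 P$ ($Z{\left(P,t \right)} = P 17 = 17 P$)
$\frac{-468275 - 468180}{\left(-36\right) 37 \left(-51\right) + Z{\left(675,-234 - 69 \right)}} = \frac{-468275 - 468180}{\left(-36\right) 37 \left(-51\right) + 17 \cdot 675} = - \frac{936455}{\left(-1332\right) \left(-51\right) + 11475} = - \frac{936455}{67932 + 11475} = - \frac{936455}{79407}$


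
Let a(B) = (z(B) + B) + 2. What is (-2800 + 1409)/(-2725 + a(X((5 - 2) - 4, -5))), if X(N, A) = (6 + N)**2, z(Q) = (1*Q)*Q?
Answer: 1391/2073 ≈ 0.67101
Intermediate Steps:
z(Q) = Q**2 (z(Q) = Q*Q = Q**2)
a(B) = 2 + B + B**2 (a(B) = (B**2 + B) + 2 = (B + B**2) + 2 = 2 + B + B**2)
(-2800 + 1409)/(-2725 + a(X((5 - 2) - 4, -5))) = (-2800 + 1409)/(-2725 + (2 + (6 + ((5 - 2) - 4))**2 + ((6 + ((5 - 2) - 4))**2)**2)) = -1391/(-2725 + (2 + (6 + (3 - 4))**2 + ((6 + (3 - 4))**2)**2)) = -1391/(-2725 + (2 + (6 - 1)**2 + ((6 - 1)**2)**2)) = -1391/(-2725 + (2 + 5**2 + (5**2)**2)) = -1391/(-2725 + (2 + 25 + 25**2)) = -1391/(-2725 + (2 + 25 + 625)) = -1391/(-2725 + 652) = -1391/(-2073) = -1391*(-1/2073) = 1391/2073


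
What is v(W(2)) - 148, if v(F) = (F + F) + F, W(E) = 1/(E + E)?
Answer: -589/4 ≈ -147.25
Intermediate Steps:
W(E) = 1/(2*E)
v(F) = 3*F (v(F) = 2*F + F = 3*F)
v(W(2)) - 148 = 3*((1/2)/2) - 148 = 3*((1/2)*(1/2)) - 148 = 3*(1/4) - 148 = 3/4 - 148 = -589/4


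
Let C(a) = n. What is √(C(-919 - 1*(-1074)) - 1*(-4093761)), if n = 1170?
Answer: √4094931 ≈ 2023.6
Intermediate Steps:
C(a) = 1170
√(C(-919 - 1*(-1074)) - 1*(-4093761)) = √(1170 - 1*(-4093761)) = √(1170 + 4093761) = √4094931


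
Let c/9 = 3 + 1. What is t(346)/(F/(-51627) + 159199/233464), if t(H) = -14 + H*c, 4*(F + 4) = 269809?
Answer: -49987999145392/2509257155 ≈ -19921.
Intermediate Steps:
c = 36 (c = 9*(3 + 1) = 9*4 = 36)
F = 269793/4 (F = -4 + (¼)*269809 = -4 + 269809/4 = 269793/4 ≈ 67448.)
t(H) = -14 + 36*H (t(H) = -14 + H*36 = -14 + 36*H)
t(346)/(F/(-51627) + 159199/233464) = (-14 + 36*346)/((269793/4)/(-51627) + 159199/233464) = (-14 + 12456)/((269793/4)*(-1/51627) + 159199*(1/233464)) = 12442/(-89931/68836 + 159199/233464) = 12442/(-2509257155/4017681976) = 12442*(-4017681976/2509257155) = -49987999145392/2509257155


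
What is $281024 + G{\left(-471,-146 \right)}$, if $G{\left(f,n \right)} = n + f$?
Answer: $280407$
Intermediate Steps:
$G{\left(f,n \right)} = f + n$
$281024 + G{\left(-471,-146 \right)} = 281024 - 617 = 280407$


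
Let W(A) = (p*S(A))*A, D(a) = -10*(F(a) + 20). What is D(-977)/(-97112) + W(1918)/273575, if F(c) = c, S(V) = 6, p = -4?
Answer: -3544186167/13283707700 ≈ -0.26681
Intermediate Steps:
D(a) = -200 - 10*a (D(a) = -10*(a + 20) = -10*(20 + a) = -200 - 10*a)
W(A) = -24*A (W(A) = (-4*6)*A = -24*A)
D(-977)/(-97112) + W(1918)/273575 = (-200 - 10*(-977))/(-97112) - 24*1918/273575 = (-200 + 9770)*(-1/97112) - 46032*1/273575 = 9570*(-1/97112) - 46032/273575 = -4785/48556 - 46032/273575 = -3544186167/13283707700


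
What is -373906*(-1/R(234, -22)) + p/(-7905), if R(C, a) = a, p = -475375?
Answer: -294526868/17391 ≈ -16936.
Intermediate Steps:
-373906*(-1/R(234, -22)) + p/(-7905) = -373906/((-1*(-22))) - 475375/(-7905) = -373906/22 - 475375*(-1/7905) = -373906*1/22 + 95075/1581 = -186953/11 + 95075/1581 = -294526868/17391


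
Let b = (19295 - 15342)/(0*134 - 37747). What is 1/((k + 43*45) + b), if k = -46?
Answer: 37747/71300130 ≈ 0.00052941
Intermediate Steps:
b = -3953/37747 (b = 3953/(0 - 37747) = 3953/(-37747) = 3953*(-1/37747) = -3953/37747 ≈ -0.10472)
1/((k + 43*45) + b) = 1/((-46 + 43*45) - 3953/37747) = 1/((-46 + 1935) - 3953/37747) = 1/(1889 - 3953/37747) = 1/(71300130/37747) = 37747/71300130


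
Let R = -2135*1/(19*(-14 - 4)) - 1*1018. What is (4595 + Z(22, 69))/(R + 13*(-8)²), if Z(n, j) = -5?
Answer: -1569780/61477 ≈ -25.534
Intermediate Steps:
R = -346021/342 (R = -2135/((-18*19)) - 1018 = -2135/(-342) - 1018 = -2135*(-1/342) - 1018 = 2135/342 - 1018 = -346021/342 ≈ -1011.8)
(4595 + Z(22, 69))/(R + 13*(-8)²) = (4595 - 5)/(-346021/342 + 13*(-8)²) = 4590/(-346021/342 + 13*64) = 4590/(-346021/342 + 832) = 4590/(-61477/342) = 4590*(-342/61477) = -1569780/61477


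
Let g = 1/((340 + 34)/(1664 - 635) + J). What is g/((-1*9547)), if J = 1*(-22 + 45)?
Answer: -1029/229519427 ≈ -4.4833e-6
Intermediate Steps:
J = 23 (J = 1*23 = 23)
g = 1029/24041 (g = 1/((340 + 34)/(1664 - 635) + 23) = 1/(374/1029 + 23) = 1/(24041/1029) = 1029/24041 ≈ 0.042802)
g/((-1*9547)) = 1029/(24041*((-1*9547))) = (1029/24041)/(-9547) = (1029/24041)*(-1/9547) = -1029/229519427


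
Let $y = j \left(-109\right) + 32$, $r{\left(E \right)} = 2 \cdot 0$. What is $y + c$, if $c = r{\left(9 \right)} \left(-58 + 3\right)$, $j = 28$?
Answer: $-3020$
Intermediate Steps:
$r{\left(E \right)} = 0$
$y = -3020$ ($y = 28 \left(-109\right) + 32 = -3052 + 32 = -3020$)
$c = 0$ ($c = 0 \left(-58 + 3\right) = 0 \left(-55\right) = 0$)
$y + c = -3020 + 0 = -3020$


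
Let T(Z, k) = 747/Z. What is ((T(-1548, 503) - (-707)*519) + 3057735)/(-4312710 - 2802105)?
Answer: -589042813/1223748180 ≈ -0.48134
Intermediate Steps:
((T(-1548, 503) - (-707)*519) + 3057735)/(-4312710 - 2802105) = ((747/(-1548) - (-707)*519) + 3057735)/(-4312710 - 2802105) = ((747*(-1/1548) - 1*(-366933)) + 3057735)/(-7114815) = ((-83/172 + 366933) + 3057735)*(-1/7114815) = (63112393/172 + 3057735)*(-1/7114815) = (589042813/172)*(-1/7114815) = -589042813/1223748180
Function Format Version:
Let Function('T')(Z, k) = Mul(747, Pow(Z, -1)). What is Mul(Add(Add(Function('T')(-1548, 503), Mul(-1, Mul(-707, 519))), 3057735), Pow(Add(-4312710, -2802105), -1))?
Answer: Rational(-589042813, 1223748180) ≈ -0.48134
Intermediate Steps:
Mul(Add(Add(Function('T')(-1548, 503), Mul(-1, Mul(-707, 519))), 3057735), Pow(Add(-4312710, -2802105), -1)) = Mul(Add(Add(Mul(747, Pow(-1548, -1)), Mul(-1, Mul(-707, 519))), 3057735), Pow(Add(-4312710, -2802105), -1)) = Mul(Add(Add(Mul(747, Rational(-1, 1548)), Mul(-1, -366933)), 3057735), Pow(-7114815, -1)) = Mul(Add(Add(Rational(-83, 172), 366933), 3057735), Rational(-1, 7114815)) = Mul(Add(Rational(63112393, 172), 3057735), Rational(-1, 7114815)) = Mul(Rational(589042813, 172), Rational(-1, 7114815)) = Rational(-589042813, 1223748180)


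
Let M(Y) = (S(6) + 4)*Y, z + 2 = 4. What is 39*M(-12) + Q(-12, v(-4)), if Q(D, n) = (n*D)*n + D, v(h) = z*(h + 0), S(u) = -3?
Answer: -1248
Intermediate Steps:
z = 2 (z = -2 + 4 = 2)
M(Y) = Y (M(Y) = (-3 + 4)*Y = 1*Y = Y)
v(h) = 2*h (v(h) = 2*(h + 0) = 2*h)
Q(D, n) = D + D*n² (Q(D, n) = (D*n)*n + D = D*n² + D = D + D*n²)
39*M(-12) + Q(-12, v(-4)) = 39*(-12) - 12*(1 + (2*(-4))²) = -468 - 12*(1 + (-8)²) = -468 - 12*(1 + 64) = -468 - 12*65 = -468 - 780 = -1248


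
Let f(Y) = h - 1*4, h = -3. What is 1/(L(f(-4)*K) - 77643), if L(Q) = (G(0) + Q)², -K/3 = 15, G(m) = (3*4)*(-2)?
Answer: 1/7038 ≈ 0.00014209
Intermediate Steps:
G(m) = -24 (G(m) = 12*(-2) = -24)
K = -45 (K = -3*15 = -45)
f(Y) = -7 (f(Y) = -3 - 1*4 = -3 - 4 = -7)
L(Q) = (-24 + Q)²
1/(L(f(-4)*K) - 77643) = 1/((-24 - 7*(-45))² - 77643) = 1/((-24 + 315)² - 77643) = 1/(291² - 77643) = 1/(84681 - 77643) = 1/7038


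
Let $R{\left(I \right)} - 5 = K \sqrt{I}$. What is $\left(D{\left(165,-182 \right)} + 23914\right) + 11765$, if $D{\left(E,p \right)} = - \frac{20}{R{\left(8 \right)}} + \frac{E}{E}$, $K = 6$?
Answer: $\frac{9383940}{263} - \frac{240 \sqrt{2}}{263} \approx 35679.0$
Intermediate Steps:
$R{\left(I \right)} = 5 + 6 \sqrt{I}$
$D{\left(E,p \right)} = 1 - \frac{20}{5 + 12 \sqrt{2}}$ ($D{\left(E,p \right)} = - \frac{20}{5 + 6 \sqrt{8}} + \frac{E}{E} = - \frac{20}{5 + 6 \cdot 2 \sqrt{2}} + 1 = - \frac{20}{5 + 12 \sqrt{2}} + 1 = 1 - \frac{20}{5 + 12 \sqrt{2}}$)
$\left(D{\left(165,-182 \right)} + 23914\right) + 11765 = \left(\left(\frac{363}{263} - \frac{240 \sqrt{2}}{263}\right) + 23914\right) + 11765 = \left(\frac{6289745}{263} - \frac{240 \sqrt{2}}{263}\right) + 11765 = \frac{9383940}{263} - \frac{240 \sqrt{2}}{263}$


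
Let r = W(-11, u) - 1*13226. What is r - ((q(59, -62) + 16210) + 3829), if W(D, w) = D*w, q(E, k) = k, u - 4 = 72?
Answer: -34039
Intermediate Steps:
u = 76 (u = 4 + 72 = 76)
r = -14062 (r = -11*76 - 1*13226 = -836 - 13226 = -14062)
r - ((q(59, -62) + 16210) + 3829) = -14062 - ((-62 + 16210) + 3829) = -14062 - (16148 + 3829) = -14062 - 1*19977 = -14062 - 19977 = -34039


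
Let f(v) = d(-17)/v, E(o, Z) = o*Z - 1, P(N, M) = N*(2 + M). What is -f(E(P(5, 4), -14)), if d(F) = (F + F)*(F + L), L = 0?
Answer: 578/421 ≈ 1.3729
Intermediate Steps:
E(o, Z) = -1 + Z*o (E(o, Z) = Z*o - 1 = -1 + Z*o)
d(F) = 2*F**2 (d(F) = (F + F)*(F + 0) = (2*F)*F = 2*F**2)
f(v) = 578/v (f(v) = (2*(-17)**2)/v = (2*289)/v = 578/v)
-f(E(P(5, 4), -14)) = -578/(-1 - 70*(2 + 4)) = -578/(-1 - 70*6) = -578/(-1 - 14*30) = -578/(-1 - 420) = -578/(-421) = -578*(-1)/421 = -1*(-578/421) = 578/421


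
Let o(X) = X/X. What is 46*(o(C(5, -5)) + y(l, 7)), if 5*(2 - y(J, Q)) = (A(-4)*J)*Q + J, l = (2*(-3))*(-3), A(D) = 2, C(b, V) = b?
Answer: -2346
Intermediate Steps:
l = 18 (l = -6*(-3) = 18)
o(X) = 1
y(J, Q) = 2 - J/5 - 2*J*Q/5 (y(J, Q) = 2 - ((2*J)*Q + J)/5 = 2 - (2*J*Q + J)/5 = 2 - (J + 2*J*Q)/5 = 2 + (-J/5 - 2*J*Q/5) = 2 - J/5 - 2*J*Q/5)
46*(o(C(5, -5)) + y(l, 7)) = 46*(1 + (2 - ⅕*18 - ⅖*18*7)) = 46*(1 + (2 - 18/5 - 252/5)) = 46*(1 - 52) = 46*(-51) = -2346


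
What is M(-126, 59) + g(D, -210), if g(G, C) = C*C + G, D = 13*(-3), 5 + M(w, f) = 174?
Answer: 44230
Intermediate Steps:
M(w, f) = 169 (M(w, f) = -5 + 174 = 169)
D = -39
g(G, C) = G + C² (g(G, C) = C² + G = G + C²)
M(-126, 59) + g(D, -210) = 169 + (-39 + (-210)²) = 169 + (-39 + 44100) = 169 + 44061 = 44230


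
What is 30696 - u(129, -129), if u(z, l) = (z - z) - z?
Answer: 30825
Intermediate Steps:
u(z, l) = -z (u(z, l) = 0 - z = -z)
30696 - u(129, -129) = 30696 - (-1)*129 = 30696 - 1*(-129) = 30696 + 129 = 30825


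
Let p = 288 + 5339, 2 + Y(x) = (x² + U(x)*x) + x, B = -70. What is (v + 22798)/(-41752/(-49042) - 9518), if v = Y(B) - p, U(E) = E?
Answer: -659590379/233370002 ≈ -2.8264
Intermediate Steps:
Y(x) = -2 + x + 2*x² (Y(x) = -2 + ((x² + x*x) + x) = -2 + ((x² + x²) + x) = -2 + (2*x² + x) = -2 + (x + 2*x²) = -2 + x + 2*x²)
p = 5627
v = 4101 (v = (-2 - 70 + 2*(-70)²) - 1*5627 = (-2 - 70 + 2*4900) - 5627 = (-2 - 70 + 9800) - 5627 = 9728 - 5627 = 4101)
(v + 22798)/(-41752/(-49042) - 9518) = (4101 + 22798)/(-41752/(-49042) - 9518) = 26899/(-41752*(-1/49042) - 9518) = 26899/(20876/24521 - 9518) = 26899/(-233370002/24521) = 26899*(-24521/233370002) = -659590379/233370002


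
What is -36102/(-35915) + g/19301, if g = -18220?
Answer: 3857582/63017765 ≈ 0.061214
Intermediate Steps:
-36102/(-35915) + g/19301 = -36102/(-35915) - 18220/19301 = -36102*(-1/35915) - 18220*1/19301 = 3282/3265 - 18220/19301 = 3857582/63017765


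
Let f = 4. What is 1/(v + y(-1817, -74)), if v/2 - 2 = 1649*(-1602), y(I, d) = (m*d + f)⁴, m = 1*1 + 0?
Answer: 1/18726608 ≈ 5.3400e-8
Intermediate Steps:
m = 1 (m = 1 + 0 = 1)
y(I, d) = (4 + d)⁴ (y(I, d) = (1*d + 4)⁴ = (d + 4)⁴ = (4 + d)⁴)
v = -5283392 (v = 4 + 2*(1649*(-1602)) = 4 + 2*(-2641698) = 4 - 5283396 = -5283392)
1/(v + y(-1817, -74)) = 1/(-5283392 + (4 - 74)⁴) = 1/(-5283392 + (-70)⁴) = 1/(-5283392 + 24010000) = 1/18726608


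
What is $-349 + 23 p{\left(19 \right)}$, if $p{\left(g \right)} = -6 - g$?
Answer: $-924$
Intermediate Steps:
$-349 + 23 p{\left(19 \right)} = -349 + 23 \left(-6 - 19\right) = -349 + 23 \left(-25\right) = -349 - 575 = -924$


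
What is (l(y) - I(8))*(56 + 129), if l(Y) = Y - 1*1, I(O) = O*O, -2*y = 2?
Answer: -12210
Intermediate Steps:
y = -1 (y = -½*2 = -1)
I(O) = O²
l(Y) = -1 + Y (l(Y) = Y - 1 = -1 + Y)
(l(y) - I(8))*(56 + 129) = ((-1 - 1) - 1*8²)*(56 + 129) = (-2 - 1*64)*185 = (-2 - 64)*185 = -66*185 = -12210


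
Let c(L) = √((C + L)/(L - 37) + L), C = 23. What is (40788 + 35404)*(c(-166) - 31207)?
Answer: -2377723744 + 76192*I*√6811665/203 ≈ -2.3777e+9 + 9.7958e+5*I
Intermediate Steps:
c(L) = √(L + (23 + L)/(-37 + L)) (c(L) = √((23 + L)/(L - 37) + L) = √((23 + L)/(-37 + L) + L) = √(L + (23 + L)/(-37 + L)))
(40788 + 35404)*(c(-166) - 31207) = (40788 + 35404)*(√((23 - 166 - 166*(-37 - 166))/(-37 - 166)) - 31207) = 76192*(√((23 - 166 - 166*(-203))/(-203)) - 31207) = 76192*(√(-(23 - 166 + 33698)/203) - 31207) = 76192*(√(-1/203*33555) - 31207) = 76192*(√(-33555/203) - 31207) = 76192*(I*√6811665/203 - 31207) = 76192*(-31207 + I*√6811665/203) = -2377723744 + 76192*I*√6811665/203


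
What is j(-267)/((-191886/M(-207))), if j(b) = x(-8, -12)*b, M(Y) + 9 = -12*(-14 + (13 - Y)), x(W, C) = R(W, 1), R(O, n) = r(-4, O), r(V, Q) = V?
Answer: 441618/31981 ≈ 13.809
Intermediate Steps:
R(O, n) = -4
x(W, C) = -4
M(Y) = 3 + 12*Y (M(Y) = -9 - 12*(-14 + (13 - Y)) = -9 - 12*(-1 - Y) = -9 + (12 + 12*Y) = 3 + 12*Y)
j(b) = -4*b
j(-267)/((-191886/M(-207))) = (-4*(-267))/((-191886/(3 + 12*(-207)))) = 1068/((-191886/(3 - 2484))) = 1068/((-191886/(-2481))) = 1068/((-191886*(-1/2481))) = 1068/(63962/827) = 1068*(827/63962) = 441618/31981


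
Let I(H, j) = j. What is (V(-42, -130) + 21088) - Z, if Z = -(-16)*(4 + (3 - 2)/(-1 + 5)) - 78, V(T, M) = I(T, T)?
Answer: 21056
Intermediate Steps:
V(T, M) = T
Z = -10 (Z = -(-16)*(4 + 1/4) - 78 = -(-16)*(4 + 1*(¼)) - 78 = -(-16)*(4 + ¼) - 78 = -(-16)*17/4 - 78 = -4*(-17) - 78 = 68 - 78 = -10)
(V(-42, -130) + 21088) - Z = (-42 + 21088) - 1*(-10) = 21046 + 10 = 21056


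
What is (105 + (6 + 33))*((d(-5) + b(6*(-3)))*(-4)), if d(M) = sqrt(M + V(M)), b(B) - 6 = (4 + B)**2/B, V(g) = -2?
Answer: 2816 - 576*I*sqrt(7) ≈ 2816.0 - 1524.0*I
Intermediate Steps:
b(B) = 6 + (4 + B)**2/B
d(M) = sqrt(-2 + M) (d(M) = sqrt(M - 2) = sqrt(-2 + M))
(105 + (6 + 33))*((d(-5) + b(6*(-3)))*(-4)) = (105 + (6 + 33))*((sqrt(-2 - 5) + (6 + (4 + 6*(-3))**2/((6*(-3)))))*(-4)) = (105 + 39)*((sqrt(-7) + (6 + (4 - 18)**2/(-18)))*(-4)) = 144*((I*sqrt(7) + (6 - 1/18*(-14)**2))*(-4)) = 144*((I*sqrt(7) + (6 - 1/18*196))*(-4)) = 144*((I*sqrt(7) + (6 - 98/9))*(-4)) = 144*((I*sqrt(7) - 44/9)*(-4)) = 144*((-44/9 + I*sqrt(7))*(-4)) = 144*(176/9 - 4*I*sqrt(7)) = 2816 - 576*I*sqrt(7)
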